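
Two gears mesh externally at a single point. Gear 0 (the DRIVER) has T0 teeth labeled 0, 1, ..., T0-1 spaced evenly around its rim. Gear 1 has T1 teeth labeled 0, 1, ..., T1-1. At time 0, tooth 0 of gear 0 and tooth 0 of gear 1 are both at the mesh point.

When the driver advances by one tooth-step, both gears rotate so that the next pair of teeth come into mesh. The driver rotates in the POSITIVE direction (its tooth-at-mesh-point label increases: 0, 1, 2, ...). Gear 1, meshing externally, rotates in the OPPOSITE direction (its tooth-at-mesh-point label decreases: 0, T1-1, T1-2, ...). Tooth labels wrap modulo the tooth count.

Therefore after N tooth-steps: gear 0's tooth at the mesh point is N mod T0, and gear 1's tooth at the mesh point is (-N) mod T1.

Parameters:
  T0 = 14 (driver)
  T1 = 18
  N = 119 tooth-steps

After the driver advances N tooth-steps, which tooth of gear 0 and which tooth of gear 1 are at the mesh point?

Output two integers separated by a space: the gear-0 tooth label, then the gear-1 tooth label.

Answer: 7 7

Derivation:
Gear 0 (driver, T0=14): tooth at mesh = N mod T0
  119 = 8 * 14 + 7, so 119 mod 14 = 7
  gear 0 tooth = 7
Gear 1 (driven, T1=18): tooth at mesh = (-N) mod T1
  119 = 6 * 18 + 11, so 119 mod 18 = 11
  (-119) mod 18 = (-11) mod 18 = 18 - 11 = 7
Mesh after 119 steps: gear-0 tooth 7 meets gear-1 tooth 7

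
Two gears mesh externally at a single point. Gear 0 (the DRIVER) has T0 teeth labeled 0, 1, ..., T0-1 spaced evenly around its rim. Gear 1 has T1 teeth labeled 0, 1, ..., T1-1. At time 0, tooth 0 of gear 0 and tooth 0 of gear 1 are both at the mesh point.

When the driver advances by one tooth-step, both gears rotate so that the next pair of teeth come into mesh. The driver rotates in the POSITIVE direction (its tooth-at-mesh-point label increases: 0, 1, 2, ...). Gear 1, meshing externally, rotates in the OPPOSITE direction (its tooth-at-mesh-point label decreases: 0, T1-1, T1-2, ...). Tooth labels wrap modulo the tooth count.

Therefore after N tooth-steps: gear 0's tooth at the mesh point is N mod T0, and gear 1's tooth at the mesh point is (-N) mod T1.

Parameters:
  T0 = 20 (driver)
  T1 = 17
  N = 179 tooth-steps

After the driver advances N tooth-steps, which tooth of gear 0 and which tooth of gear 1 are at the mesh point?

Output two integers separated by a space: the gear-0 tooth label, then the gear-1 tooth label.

Gear 0 (driver, T0=20): tooth at mesh = N mod T0
  179 = 8 * 20 + 19, so 179 mod 20 = 19
  gear 0 tooth = 19
Gear 1 (driven, T1=17): tooth at mesh = (-N) mod T1
  179 = 10 * 17 + 9, so 179 mod 17 = 9
  (-179) mod 17 = (-9) mod 17 = 17 - 9 = 8
Mesh after 179 steps: gear-0 tooth 19 meets gear-1 tooth 8

Answer: 19 8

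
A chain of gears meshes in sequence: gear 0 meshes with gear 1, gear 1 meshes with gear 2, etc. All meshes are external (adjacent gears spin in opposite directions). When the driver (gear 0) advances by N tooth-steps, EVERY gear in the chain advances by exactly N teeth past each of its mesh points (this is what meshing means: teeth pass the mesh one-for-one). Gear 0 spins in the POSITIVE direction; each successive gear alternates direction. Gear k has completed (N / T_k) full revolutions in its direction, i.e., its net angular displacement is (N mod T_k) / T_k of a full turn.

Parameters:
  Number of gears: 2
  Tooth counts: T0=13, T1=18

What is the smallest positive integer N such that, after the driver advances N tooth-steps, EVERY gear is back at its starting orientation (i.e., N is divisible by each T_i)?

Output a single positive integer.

Answer: 234

Derivation:
Gear k returns to start when N is a multiple of T_k.
All gears at start simultaneously when N is a common multiple of [13, 18]; the smallest such N is lcm(13, 18).
Start: lcm = T0 = 13
Fold in T1=18: gcd(13, 18) = 1; lcm(13, 18) = 13 * 18 / 1 = 234 / 1 = 234
Full cycle length = 234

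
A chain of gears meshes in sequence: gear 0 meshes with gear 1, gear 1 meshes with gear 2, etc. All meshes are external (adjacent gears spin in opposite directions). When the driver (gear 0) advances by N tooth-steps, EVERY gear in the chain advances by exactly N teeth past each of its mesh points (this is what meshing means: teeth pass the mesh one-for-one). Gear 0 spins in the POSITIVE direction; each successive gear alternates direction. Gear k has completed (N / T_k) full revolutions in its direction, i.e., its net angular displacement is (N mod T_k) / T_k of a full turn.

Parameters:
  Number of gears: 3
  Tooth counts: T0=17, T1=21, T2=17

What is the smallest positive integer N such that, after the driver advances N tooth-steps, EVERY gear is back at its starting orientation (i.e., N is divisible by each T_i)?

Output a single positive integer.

Gear k returns to start when N is a multiple of T_k.
All gears at start simultaneously when N is a common multiple of [17, 21, 17]; the smallest such N is lcm(17, 21, 17).
Start: lcm = T0 = 17
Fold in T1=21: gcd(17, 21) = 1; lcm(17, 21) = 17 * 21 / 1 = 357 / 1 = 357
Fold in T2=17: gcd(357, 17) = 17; lcm(357, 17) = 357 * 17 / 17 = 6069 / 17 = 357
Full cycle length = 357

Answer: 357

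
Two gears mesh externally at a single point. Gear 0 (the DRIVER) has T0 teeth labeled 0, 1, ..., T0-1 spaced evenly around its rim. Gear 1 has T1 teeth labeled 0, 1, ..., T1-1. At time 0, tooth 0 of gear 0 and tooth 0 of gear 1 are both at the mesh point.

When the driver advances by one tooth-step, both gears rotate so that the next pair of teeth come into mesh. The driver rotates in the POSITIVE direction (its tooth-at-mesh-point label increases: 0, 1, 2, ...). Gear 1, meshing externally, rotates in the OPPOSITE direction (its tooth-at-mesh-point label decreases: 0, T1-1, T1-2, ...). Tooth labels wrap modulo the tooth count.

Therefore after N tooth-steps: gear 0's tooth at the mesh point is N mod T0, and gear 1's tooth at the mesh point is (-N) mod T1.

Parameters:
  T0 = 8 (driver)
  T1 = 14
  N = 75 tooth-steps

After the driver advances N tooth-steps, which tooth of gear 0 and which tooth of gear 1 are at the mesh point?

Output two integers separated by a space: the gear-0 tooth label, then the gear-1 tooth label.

Gear 0 (driver, T0=8): tooth at mesh = N mod T0
  75 = 9 * 8 + 3, so 75 mod 8 = 3
  gear 0 tooth = 3
Gear 1 (driven, T1=14): tooth at mesh = (-N) mod T1
  75 = 5 * 14 + 5, so 75 mod 14 = 5
  (-75) mod 14 = (-5) mod 14 = 14 - 5 = 9
Mesh after 75 steps: gear-0 tooth 3 meets gear-1 tooth 9

Answer: 3 9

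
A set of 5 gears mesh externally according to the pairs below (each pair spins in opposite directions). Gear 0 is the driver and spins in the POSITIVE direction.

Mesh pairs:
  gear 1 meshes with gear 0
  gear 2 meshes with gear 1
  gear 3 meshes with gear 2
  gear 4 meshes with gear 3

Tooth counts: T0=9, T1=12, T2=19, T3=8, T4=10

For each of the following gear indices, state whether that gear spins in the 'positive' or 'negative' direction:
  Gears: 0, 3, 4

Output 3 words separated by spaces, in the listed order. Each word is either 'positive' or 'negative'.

Gear 0 (driver): positive (depth 0)
  gear 1: meshes with gear 0 -> depth 1 -> negative (opposite of gear 0)
  gear 2: meshes with gear 1 -> depth 2 -> positive (opposite of gear 1)
  gear 3: meshes with gear 2 -> depth 3 -> negative (opposite of gear 2)
  gear 4: meshes with gear 3 -> depth 4 -> positive (opposite of gear 3)
Queried indices 0, 3, 4 -> positive, negative, positive

Answer: positive negative positive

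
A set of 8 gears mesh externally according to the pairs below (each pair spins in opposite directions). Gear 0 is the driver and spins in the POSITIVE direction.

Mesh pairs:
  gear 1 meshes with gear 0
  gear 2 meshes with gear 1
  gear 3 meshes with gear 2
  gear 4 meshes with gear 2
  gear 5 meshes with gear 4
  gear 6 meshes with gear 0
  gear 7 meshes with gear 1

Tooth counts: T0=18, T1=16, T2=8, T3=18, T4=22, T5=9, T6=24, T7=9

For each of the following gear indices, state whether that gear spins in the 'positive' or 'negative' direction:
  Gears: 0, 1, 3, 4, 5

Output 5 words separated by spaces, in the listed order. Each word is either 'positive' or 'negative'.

Answer: positive negative negative negative positive

Derivation:
Gear 0 (driver): positive (depth 0)
  gear 1: meshes with gear 0 -> depth 1 -> negative (opposite of gear 0)
  gear 2: meshes with gear 1 -> depth 2 -> positive (opposite of gear 1)
  gear 3: meshes with gear 2 -> depth 3 -> negative (opposite of gear 2)
  gear 4: meshes with gear 2 -> depth 3 -> negative (opposite of gear 2)
  gear 5: meshes with gear 4 -> depth 4 -> positive (opposite of gear 4)
  gear 6: meshes with gear 0 -> depth 1 -> negative (opposite of gear 0)
  gear 7: meshes with gear 1 -> depth 2 -> positive (opposite of gear 1)
Queried indices 0, 1, 3, 4, 5 -> positive, negative, negative, negative, positive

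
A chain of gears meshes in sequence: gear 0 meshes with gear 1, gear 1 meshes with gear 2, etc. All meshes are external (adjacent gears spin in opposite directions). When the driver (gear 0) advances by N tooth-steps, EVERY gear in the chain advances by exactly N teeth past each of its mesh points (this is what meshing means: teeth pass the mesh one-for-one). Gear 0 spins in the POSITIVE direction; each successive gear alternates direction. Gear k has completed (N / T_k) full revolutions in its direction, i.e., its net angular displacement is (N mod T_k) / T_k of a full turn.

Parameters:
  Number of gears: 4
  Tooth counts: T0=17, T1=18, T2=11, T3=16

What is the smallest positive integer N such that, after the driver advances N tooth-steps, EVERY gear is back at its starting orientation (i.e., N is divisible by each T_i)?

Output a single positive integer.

Answer: 26928

Derivation:
Gear k returns to start when N is a multiple of T_k.
All gears at start simultaneously when N is a common multiple of [17, 18, 11, 16]; the smallest such N is lcm(17, 18, 11, 16).
Start: lcm = T0 = 17
Fold in T1=18: gcd(17, 18) = 1; lcm(17, 18) = 17 * 18 / 1 = 306 / 1 = 306
Fold in T2=11: gcd(306, 11) = 1; lcm(306, 11) = 306 * 11 / 1 = 3366 / 1 = 3366
Fold in T3=16: gcd(3366, 16) = 2; lcm(3366, 16) = 3366 * 16 / 2 = 53856 / 2 = 26928
Full cycle length = 26928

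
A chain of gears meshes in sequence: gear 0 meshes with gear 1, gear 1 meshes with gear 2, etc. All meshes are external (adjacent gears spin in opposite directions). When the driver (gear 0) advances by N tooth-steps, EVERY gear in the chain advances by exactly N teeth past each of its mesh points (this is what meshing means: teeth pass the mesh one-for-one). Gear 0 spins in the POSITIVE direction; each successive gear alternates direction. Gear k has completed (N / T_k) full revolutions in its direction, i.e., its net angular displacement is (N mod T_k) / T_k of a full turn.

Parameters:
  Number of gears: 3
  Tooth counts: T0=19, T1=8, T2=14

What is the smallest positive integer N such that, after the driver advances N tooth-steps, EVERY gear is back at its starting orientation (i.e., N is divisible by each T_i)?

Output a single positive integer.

Answer: 1064

Derivation:
Gear k returns to start when N is a multiple of T_k.
All gears at start simultaneously when N is a common multiple of [19, 8, 14]; the smallest such N is lcm(19, 8, 14).
Start: lcm = T0 = 19
Fold in T1=8: gcd(19, 8) = 1; lcm(19, 8) = 19 * 8 / 1 = 152 / 1 = 152
Fold in T2=14: gcd(152, 14) = 2; lcm(152, 14) = 152 * 14 / 2 = 2128 / 2 = 1064
Full cycle length = 1064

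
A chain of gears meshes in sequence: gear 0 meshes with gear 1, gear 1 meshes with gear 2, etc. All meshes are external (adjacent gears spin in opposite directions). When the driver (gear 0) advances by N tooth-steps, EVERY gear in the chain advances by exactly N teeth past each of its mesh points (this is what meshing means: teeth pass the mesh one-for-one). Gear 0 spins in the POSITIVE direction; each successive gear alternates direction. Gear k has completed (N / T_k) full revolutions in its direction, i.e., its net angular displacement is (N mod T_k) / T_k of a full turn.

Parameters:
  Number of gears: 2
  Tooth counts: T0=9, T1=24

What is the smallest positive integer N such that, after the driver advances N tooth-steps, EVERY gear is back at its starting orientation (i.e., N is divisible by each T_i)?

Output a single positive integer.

Gear k returns to start when N is a multiple of T_k.
All gears at start simultaneously when N is a common multiple of [9, 24]; the smallest such N is lcm(9, 24).
Start: lcm = T0 = 9
Fold in T1=24: gcd(9, 24) = 3; lcm(9, 24) = 9 * 24 / 3 = 216 / 3 = 72
Full cycle length = 72

Answer: 72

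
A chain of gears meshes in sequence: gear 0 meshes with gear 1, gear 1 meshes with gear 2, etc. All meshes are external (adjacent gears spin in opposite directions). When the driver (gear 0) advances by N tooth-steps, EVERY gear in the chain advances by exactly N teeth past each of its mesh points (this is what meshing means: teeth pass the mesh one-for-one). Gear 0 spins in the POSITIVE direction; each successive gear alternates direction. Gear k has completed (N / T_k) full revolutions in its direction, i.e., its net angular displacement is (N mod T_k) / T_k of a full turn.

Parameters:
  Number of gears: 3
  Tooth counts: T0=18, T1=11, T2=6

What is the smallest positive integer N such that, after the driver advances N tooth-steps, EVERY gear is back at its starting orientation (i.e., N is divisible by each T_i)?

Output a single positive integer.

Answer: 198

Derivation:
Gear k returns to start when N is a multiple of T_k.
All gears at start simultaneously when N is a common multiple of [18, 11, 6]; the smallest such N is lcm(18, 11, 6).
Start: lcm = T0 = 18
Fold in T1=11: gcd(18, 11) = 1; lcm(18, 11) = 18 * 11 / 1 = 198 / 1 = 198
Fold in T2=6: gcd(198, 6) = 6; lcm(198, 6) = 198 * 6 / 6 = 1188 / 6 = 198
Full cycle length = 198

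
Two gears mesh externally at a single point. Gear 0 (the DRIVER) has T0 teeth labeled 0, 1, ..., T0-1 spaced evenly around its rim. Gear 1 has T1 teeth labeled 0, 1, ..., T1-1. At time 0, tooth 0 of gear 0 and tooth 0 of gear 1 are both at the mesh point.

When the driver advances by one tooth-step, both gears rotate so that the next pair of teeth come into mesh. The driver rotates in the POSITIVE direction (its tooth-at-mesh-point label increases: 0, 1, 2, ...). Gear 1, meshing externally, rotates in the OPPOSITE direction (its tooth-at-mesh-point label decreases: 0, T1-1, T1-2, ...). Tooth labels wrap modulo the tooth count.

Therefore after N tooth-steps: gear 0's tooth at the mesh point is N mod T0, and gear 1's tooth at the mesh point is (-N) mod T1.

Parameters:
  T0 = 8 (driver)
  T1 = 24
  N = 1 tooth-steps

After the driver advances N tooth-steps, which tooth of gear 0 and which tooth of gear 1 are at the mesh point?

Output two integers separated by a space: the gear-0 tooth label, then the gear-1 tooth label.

Answer: 1 23

Derivation:
Gear 0 (driver, T0=8): tooth at mesh = N mod T0
  1 = 0 * 8 + 1, so 1 mod 8 = 1
  gear 0 tooth = 1
Gear 1 (driven, T1=24): tooth at mesh = (-N) mod T1
  1 = 0 * 24 + 1, so 1 mod 24 = 1
  (-1) mod 24 = (-1) mod 24 = 24 - 1 = 23
Mesh after 1 steps: gear-0 tooth 1 meets gear-1 tooth 23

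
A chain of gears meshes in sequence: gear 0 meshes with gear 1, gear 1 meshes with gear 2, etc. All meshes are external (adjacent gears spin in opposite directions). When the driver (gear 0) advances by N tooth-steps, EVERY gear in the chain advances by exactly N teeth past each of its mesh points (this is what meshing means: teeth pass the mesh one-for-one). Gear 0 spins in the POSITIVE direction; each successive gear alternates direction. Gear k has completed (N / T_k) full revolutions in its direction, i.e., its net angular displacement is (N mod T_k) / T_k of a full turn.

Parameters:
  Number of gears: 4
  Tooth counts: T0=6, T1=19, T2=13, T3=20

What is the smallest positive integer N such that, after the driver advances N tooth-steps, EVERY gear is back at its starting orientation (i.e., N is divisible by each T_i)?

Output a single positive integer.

Answer: 14820

Derivation:
Gear k returns to start when N is a multiple of T_k.
All gears at start simultaneously when N is a common multiple of [6, 19, 13, 20]; the smallest such N is lcm(6, 19, 13, 20).
Start: lcm = T0 = 6
Fold in T1=19: gcd(6, 19) = 1; lcm(6, 19) = 6 * 19 / 1 = 114 / 1 = 114
Fold in T2=13: gcd(114, 13) = 1; lcm(114, 13) = 114 * 13 / 1 = 1482 / 1 = 1482
Fold in T3=20: gcd(1482, 20) = 2; lcm(1482, 20) = 1482 * 20 / 2 = 29640 / 2 = 14820
Full cycle length = 14820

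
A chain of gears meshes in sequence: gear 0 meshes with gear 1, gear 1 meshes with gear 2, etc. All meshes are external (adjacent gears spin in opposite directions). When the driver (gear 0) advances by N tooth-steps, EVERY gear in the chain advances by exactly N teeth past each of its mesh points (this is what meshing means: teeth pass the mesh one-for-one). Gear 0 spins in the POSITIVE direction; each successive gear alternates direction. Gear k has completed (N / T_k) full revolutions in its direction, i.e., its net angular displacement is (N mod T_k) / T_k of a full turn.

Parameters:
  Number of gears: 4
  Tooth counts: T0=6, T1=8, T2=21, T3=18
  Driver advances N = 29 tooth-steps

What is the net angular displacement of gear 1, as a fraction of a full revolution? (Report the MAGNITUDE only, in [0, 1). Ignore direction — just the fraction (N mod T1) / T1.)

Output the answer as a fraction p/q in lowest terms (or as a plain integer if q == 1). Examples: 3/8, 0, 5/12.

Chain of 4 gears, tooth counts: [6, 8, 21, 18]
  gear 0: T0=6, direction=positive, advance = 29 mod 6 = 5 teeth = 5/6 turn
  gear 1: T1=8, direction=negative, advance = 29 mod 8 = 5 teeth = 5/8 turn
  gear 2: T2=21, direction=positive, advance = 29 mod 21 = 8 teeth = 8/21 turn
  gear 3: T3=18, direction=negative, advance = 29 mod 18 = 11 teeth = 11/18 turn
Gear 1: 29 mod 8 = 5
Fraction = 5 / 8 = 5/8 (gcd(5,8)=1) = 5/8

Answer: 5/8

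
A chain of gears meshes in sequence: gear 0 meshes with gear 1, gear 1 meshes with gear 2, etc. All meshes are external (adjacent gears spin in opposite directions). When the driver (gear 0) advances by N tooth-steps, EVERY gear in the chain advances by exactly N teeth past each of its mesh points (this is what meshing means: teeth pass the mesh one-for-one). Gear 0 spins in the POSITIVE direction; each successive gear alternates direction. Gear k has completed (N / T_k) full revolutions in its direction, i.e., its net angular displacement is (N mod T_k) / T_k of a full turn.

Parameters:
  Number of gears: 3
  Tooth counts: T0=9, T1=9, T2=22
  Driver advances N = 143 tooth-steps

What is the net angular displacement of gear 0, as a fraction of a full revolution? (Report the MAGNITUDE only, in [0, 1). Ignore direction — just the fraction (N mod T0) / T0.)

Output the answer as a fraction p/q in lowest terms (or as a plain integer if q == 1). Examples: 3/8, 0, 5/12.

Answer: 8/9

Derivation:
Chain of 3 gears, tooth counts: [9, 9, 22]
  gear 0: T0=9, direction=positive, advance = 143 mod 9 = 8 teeth = 8/9 turn
  gear 1: T1=9, direction=negative, advance = 143 mod 9 = 8 teeth = 8/9 turn
  gear 2: T2=22, direction=positive, advance = 143 mod 22 = 11 teeth = 11/22 turn
Gear 0: 143 mod 9 = 8
Fraction = 8 / 9 = 8/9 (gcd(8,9)=1) = 8/9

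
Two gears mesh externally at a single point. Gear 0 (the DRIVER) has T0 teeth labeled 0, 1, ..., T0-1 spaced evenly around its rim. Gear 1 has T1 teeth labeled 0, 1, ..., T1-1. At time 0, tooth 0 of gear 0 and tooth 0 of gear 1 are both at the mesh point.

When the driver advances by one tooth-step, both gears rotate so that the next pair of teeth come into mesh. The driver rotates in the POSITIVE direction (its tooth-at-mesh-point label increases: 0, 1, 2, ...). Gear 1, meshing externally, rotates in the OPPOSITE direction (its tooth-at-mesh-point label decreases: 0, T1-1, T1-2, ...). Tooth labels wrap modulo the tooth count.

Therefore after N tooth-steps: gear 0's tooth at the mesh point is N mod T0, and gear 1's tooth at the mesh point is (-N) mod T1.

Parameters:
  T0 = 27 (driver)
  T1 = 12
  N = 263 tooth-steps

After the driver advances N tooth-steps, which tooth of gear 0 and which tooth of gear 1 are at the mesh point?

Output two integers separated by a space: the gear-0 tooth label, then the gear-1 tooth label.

Gear 0 (driver, T0=27): tooth at mesh = N mod T0
  263 = 9 * 27 + 20, so 263 mod 27 = 20
  gear 0 tooth = 20
Gear 1 (driven, T1=12): tooth at mesh = (-N) mod T1
  263 = 21 * 12 + 11, so 263 mod 12 = 11
  (-263) mod 12 = (-11) mod 12 = 12 - 11 = 1
Mesh after 263 steps: gear-0 tooth 20 meets gear-1 tooth 1

Answer: 20 1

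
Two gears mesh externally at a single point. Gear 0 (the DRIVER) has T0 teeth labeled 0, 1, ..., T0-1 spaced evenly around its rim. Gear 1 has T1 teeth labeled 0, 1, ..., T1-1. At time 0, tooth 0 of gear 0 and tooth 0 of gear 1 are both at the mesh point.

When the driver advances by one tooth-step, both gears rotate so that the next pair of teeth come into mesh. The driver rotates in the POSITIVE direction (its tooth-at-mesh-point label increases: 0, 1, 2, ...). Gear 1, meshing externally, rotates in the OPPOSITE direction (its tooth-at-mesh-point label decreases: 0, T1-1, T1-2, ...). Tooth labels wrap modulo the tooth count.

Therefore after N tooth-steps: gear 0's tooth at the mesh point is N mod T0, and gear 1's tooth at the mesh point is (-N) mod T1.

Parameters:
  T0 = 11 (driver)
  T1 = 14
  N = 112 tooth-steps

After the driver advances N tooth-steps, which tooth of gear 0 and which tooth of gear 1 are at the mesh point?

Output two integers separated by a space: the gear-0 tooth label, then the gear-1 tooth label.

Answer: 2 0

Derivation:
Gear 0 (driver, T0=11): tooth at mesh = N mod T0
  112 = 10 * 11 + 2, so 112 mod 11 = 2
  gear 0 tooth = 2
Gear 1 (driven, T1=14): tooth at mesh = (-N) mod T1
  112 = 8 * 14 + 0, so 112 mod 14 = 0
  (-112) mod 14 = 0
Mesh after 112 steps: gear-0 tooth 2 meets gear-1 tooth 0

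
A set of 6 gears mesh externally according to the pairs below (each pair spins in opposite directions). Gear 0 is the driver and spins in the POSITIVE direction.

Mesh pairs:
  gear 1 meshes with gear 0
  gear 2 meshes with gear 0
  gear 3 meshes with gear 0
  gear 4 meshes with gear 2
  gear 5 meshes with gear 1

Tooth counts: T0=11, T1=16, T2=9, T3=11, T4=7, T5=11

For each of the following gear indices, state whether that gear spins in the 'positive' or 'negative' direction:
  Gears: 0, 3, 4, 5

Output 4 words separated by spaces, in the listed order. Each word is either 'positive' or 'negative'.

Gear 0 (driver): positive (depth 0)
  gear 1: meshes with gear 0 -> depth 1 -> negative (opposite of gear 0)
  gear 2: meshes with gear 0 -> depth 1 -> negative (opposite of gear 0)
  gear 3: meshes with gear 0 -> depth 1 -> negative (opposite of gear 0)
  gear 4: meshes with gear 2 -> depth 2 -> positive (opposite of gear 2)
  gear 5: meshes with gear 1 -> depth 2 -> positive (opposite of gear 1)
Queried indices 0, 3, 4, 5 -> positive, negative, positive, positive

Answer: positive negative positive positive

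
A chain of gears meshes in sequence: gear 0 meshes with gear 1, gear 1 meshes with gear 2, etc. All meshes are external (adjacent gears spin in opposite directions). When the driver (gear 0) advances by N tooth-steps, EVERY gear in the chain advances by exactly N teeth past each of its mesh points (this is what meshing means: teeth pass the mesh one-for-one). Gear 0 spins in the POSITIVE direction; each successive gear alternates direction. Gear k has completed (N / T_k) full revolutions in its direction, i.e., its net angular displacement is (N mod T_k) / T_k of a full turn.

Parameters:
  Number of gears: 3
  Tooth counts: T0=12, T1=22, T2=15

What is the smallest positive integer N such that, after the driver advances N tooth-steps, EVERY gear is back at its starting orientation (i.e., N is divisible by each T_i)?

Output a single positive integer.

Answer: 660

Derivation:
Gear k returns to start when N is a multiple of T_k.
All gears at start simultaneously when N is a common multiple of [12, 22, 15]; the smallest such N is lcm(12, 22, 15).
Start: lcm = T0 = 12
Fold in T1=22: gcd(12, 22) = 2; lcm(12, 22) = 12 * 22 / 2 = 264 / 2 = 132
Fold in T2=15: gcd(132, 15) = 3; lcm(132, 15) = 132 * 15 / 3 = 1980 / 3 = 660
Full cycle length = 660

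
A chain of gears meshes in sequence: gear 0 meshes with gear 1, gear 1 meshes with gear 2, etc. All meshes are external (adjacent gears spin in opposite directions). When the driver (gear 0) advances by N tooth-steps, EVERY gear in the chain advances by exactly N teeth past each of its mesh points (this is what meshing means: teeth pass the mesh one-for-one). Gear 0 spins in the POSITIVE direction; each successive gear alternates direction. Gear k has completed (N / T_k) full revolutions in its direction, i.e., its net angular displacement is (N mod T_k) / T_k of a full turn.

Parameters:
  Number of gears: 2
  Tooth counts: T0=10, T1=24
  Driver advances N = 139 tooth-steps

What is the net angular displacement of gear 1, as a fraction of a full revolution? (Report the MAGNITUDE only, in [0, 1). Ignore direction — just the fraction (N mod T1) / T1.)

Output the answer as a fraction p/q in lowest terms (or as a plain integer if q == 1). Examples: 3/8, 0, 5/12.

Chain of 2 gears, tooth counts: [10, 24]
  gear 0: T0=10, direction=positive, advance = 139 mod 10 = 9 teeth = 9/10 turn
  gear 1: T1=24, direction=negative, advance = 139 mod 24 = 19 teeth = 19/24 turn
Gear 1: 139 mod 24 = 19
Fraction = 19 / 24 = 19/24 (gcd(19,24)=1) = 19/24

Answer: 19/24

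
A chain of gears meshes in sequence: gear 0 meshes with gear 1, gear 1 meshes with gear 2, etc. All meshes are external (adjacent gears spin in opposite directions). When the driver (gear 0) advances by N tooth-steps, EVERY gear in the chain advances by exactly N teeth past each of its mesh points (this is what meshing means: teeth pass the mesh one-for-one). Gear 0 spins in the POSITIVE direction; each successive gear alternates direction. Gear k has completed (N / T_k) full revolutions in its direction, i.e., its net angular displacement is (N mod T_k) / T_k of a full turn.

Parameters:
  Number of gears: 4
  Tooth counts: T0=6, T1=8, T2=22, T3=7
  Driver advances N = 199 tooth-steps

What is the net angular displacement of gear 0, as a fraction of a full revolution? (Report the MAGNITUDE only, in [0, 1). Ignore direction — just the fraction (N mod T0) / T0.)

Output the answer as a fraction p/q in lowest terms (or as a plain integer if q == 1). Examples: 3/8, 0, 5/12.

Answer: 1/6

Derivation:
Chain of 4 gears, tooth counts: [6, 8, 22, 7]
  gear 0: T0=6, direction=positive, advance = 199 mod 6 = 1 teeth = 1/6 turn
  gear 1: T1=8, direction=negative, advance = 199 mod 8 = 7 teeth = 7/8 turn
  gear 2: T2=22, direction=positive, advance = 199 mod 22 = 1 teeth = 1/22 turn
  gear 3: T3=7, direction=negative, advance = 199 mod 7 = 3 teeth = 3/7 turn
Gear 0: 199 mod 6 = 1
Fraction = 1 / 6 = 1/6 (gcd(1,6)=1) = 1/6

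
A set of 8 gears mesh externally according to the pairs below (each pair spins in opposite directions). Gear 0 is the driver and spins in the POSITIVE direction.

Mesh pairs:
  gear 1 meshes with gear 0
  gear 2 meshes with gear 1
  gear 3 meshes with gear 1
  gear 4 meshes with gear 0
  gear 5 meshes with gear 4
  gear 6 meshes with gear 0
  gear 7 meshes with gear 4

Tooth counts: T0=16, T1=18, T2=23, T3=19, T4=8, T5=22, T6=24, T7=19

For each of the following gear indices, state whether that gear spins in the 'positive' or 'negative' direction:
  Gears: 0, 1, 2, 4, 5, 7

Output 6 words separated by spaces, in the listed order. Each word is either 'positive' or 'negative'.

Answer: positive negative positive negative positive positive

Derivation:
Gear 0 (driver): positive (depth 0)
  gear 1: meshes with gear 0 -> depth 1 -> negative (opposite of gear 0)
  gear 2: meshes with gear 1 -> depth 2 -> positive (opposite of gear 1)
  gear 3: meshes with gear 1 -> depth 2 -> positive (opposite of gear 1)
  gear 4: meshes with gear 0 -> depth 1 -> negative (opposite of gear 0)
  gear 5: meshes with gear 4 -> depth 2 -> positive (opposite of gear 4)
  gear 6: meshes with gear 0 -> depth 1 -> negative (opposite of gear 0)
  gear 7: meshes with gear 4 -> depth 2 -> positive (opposite of gear 4)
Queried indices 0, 1, 2, 4, 5, 7 -> positive, negative, positive, negative, positive, positive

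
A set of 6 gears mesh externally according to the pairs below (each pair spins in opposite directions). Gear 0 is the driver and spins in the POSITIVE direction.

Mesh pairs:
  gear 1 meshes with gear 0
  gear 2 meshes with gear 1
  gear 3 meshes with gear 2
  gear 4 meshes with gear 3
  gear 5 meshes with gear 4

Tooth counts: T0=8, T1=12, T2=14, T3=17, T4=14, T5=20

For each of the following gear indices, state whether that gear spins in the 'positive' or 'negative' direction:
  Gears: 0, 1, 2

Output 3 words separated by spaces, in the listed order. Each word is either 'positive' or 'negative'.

Answer: positive negative positive

Derivation:
Gear 0 (driver): positive (depth 0)
  gear 1: meshes with gear 0 -> depth 1 -> negative (opposite of gear 0)
  gear 2: meshes with gear 1 -> depth 2 -> positive (opposite of gear 1)
  gear 3: meshes with gear 2 -> depth 3 -> negative (opposite of gear 2)
  gear 4: meshes with gear 3 -> depth 4 -> positive (opposite of gear 3)
  gear 5: meshes with gear 4 -> depth 5 -> negative (opposite of gear 4)
Queried indices 0, 1, 2 -> positive, negative, positive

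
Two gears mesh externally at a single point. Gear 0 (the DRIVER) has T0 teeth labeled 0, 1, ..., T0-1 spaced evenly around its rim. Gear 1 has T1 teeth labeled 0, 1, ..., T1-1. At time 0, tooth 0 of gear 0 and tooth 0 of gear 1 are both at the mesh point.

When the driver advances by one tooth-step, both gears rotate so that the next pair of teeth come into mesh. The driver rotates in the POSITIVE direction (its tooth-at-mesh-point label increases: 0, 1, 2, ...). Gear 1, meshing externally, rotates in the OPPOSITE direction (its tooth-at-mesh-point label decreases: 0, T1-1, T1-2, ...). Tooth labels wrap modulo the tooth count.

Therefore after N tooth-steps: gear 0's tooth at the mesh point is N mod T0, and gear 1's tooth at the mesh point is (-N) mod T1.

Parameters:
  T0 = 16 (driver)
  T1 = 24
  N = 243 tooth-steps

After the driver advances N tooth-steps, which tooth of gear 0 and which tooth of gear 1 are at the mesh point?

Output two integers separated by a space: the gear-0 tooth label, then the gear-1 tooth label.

Answer: 3 21

Derivation:
Gear 0 (driver, T0=16): tooth at mesh = N mod T0
  243 = 15 * 16 + 3, so 243 mod 16 = 3
  gear 0 tooth = 3
Gear 1 (driven, T1=24): tooth at mesh = (-N) mod T1
  243 = 10 * 24 + 3, so 243 mod 24 = 3
  (-243) mod 24 = (-3) mod 24 = 24 - 3 = 21
Mesh after 243 steps: gear-0 tooth 3 meets gear-1 tooth 21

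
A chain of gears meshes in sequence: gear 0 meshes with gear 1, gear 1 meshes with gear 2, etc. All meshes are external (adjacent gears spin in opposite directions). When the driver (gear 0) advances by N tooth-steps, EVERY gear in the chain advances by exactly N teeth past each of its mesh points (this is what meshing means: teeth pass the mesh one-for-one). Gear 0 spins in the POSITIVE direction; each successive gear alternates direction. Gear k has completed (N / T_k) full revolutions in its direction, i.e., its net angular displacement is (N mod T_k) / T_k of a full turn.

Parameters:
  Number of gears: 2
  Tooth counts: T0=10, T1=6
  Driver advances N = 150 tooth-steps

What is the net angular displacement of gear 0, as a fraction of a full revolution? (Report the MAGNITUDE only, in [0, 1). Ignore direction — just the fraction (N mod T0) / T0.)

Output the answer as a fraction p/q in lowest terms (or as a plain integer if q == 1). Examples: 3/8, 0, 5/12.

Chain of 2 gears, tooth counts: [10, 6]
  gear 0: T0=10, direction=positive, advance = 150 mod 10 = 0 teeth = 0/10 turn
  gear 1: T1=6, direction=negative, advance = 150 mod 6 = 0 teeth = 0/6 turn
Gear 0: 150 mod 10 = 0
Fraction = 0 / 10 = 0/1 (gcd(0,10)=10) = 0

Answer: 0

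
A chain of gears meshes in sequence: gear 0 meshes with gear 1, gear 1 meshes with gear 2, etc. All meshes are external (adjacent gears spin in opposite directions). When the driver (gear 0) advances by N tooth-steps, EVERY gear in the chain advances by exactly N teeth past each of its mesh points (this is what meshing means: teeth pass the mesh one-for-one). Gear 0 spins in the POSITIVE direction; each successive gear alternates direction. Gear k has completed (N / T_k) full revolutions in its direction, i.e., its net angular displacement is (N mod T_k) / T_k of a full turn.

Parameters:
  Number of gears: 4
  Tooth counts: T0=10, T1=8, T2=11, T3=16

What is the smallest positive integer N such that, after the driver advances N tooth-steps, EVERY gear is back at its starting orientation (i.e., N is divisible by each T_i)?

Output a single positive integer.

Gear k returns to start when N is a multiple of T_k.
All gears at start simultaneously when N is a common multiple of [10, 8, 11, 16]; the smallest such N is lcm(10, 8, 11, 16).
Start: lcm = T0 = 10
Fold in T1=8: gcd(10, 8) = 2; lcm(10, 8) = 10 * 8 / 2 = 80 / 2 = 40
Fold in T2=11: gcd(40, 11) = 1; lcm(40, 11) = 40 * 11 / 1 = 440 / 1 = 440
Fold in T3=16: gcd(440, 16) = 8; lcm(440, 16) = 440 * 16 / 8 = 7040 / 8 = 880
Full cycle length = 880

Answer: 880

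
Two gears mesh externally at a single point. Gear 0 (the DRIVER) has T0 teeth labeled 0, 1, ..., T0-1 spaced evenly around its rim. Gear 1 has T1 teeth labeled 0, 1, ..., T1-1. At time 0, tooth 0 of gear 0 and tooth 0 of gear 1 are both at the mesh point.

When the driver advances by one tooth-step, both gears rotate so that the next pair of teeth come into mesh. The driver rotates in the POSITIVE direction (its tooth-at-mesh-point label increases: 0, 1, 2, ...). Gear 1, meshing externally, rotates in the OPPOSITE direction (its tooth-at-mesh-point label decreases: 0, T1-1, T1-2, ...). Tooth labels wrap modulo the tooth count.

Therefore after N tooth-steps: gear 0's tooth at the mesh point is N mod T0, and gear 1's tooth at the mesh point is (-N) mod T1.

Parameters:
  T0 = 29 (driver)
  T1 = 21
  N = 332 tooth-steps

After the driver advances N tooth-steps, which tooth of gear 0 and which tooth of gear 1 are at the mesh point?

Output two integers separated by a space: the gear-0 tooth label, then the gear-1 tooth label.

Answer: 13 4

Derivation:
Gear 0 (driver, T0=29): tooth at mesh = N mod T0
  332 = 11 * 29 + 13, so 332 mod 29 = 13
  gear 0 tooth = 13
Gear 1 (driven, T1=21): tooth at mesh = (-N) mod T1
  332 = 15 * 21 + 17, so 332 mod 21 = 17
  (-332) mod 21 = (-17) mod 21 = 21 - 17 = 4
Mesh after 332 steps: gear-0 tooth 13 meets gear-1 tooth 4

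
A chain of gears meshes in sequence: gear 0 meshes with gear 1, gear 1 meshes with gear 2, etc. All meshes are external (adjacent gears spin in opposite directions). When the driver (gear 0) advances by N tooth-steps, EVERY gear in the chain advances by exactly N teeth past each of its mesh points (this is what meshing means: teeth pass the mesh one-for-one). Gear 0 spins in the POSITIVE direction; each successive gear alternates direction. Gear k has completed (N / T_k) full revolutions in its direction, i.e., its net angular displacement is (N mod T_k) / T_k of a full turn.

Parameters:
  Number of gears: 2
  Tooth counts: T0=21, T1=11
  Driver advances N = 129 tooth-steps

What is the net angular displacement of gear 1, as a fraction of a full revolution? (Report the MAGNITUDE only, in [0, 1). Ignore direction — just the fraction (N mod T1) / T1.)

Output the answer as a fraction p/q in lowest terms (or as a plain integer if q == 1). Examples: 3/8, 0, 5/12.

Chain of 2 gears, tooth counts: [21, 11]
  gear 0: T0=21, direction=positive, advance = 129 mod 21 = 3 teeth = 3/21 turn
  gear 1: T1=11, direction=negative, advance = 129 mod 11 = 8 teeth = 8/11 turn
Gear 1: 129 mod 11 = 8
Fraction = 8 / 11 = 8/11 (gcd(8,11)=1) = 8/11

Answer: 8/11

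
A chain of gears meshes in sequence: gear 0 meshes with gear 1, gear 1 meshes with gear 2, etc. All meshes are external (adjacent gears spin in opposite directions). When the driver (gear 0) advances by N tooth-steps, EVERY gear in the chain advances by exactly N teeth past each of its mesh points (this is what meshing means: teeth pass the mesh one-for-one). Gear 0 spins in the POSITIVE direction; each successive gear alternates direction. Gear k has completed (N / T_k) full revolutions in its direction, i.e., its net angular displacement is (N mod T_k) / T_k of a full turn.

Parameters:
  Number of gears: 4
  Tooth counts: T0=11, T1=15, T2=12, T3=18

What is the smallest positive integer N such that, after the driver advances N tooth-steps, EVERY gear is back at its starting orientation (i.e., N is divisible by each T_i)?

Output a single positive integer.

Answer: 1980

Derivation:
Gear k returns to start when N is a multiple of T_k.
All gears at start simultaneously when N is a common multiple of [11, 15, 12, 18]; the smallest such N is lcm(11, 15, 12, 18).
Start: lcm = T0 = 11
Fold in T1=15: gcd(11, 15) = 1; lcm(11, 15) = 11 * 15 / 1 = 165 / 1 = 165
Fold in T2=12: gcd(165, 12) = 3; lcm(165, 12) = 165 * 12 / 3 = 1980 / 3 = 660
Fold in T3=18: gcd(660, 18) = 6; lcm(660, 18) = 660 * 18 / 6 = 11880 / 6 = 1980
Full cycle length = 1980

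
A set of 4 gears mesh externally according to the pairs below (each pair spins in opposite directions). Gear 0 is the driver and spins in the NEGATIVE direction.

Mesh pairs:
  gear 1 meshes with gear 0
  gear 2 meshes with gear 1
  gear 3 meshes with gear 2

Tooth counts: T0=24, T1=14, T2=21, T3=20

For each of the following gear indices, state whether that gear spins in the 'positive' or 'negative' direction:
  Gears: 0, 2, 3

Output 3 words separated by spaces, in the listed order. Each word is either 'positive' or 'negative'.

Answer: negative negative positive

Derivation:
Gear 0 (driver): negative (depth 0)
  gear 1: meshes with gear 0 -> depth 1 -> positive (opposite of gear 0)
  gear 2: meshes with gear 1 -> depth 2 -> negative (opposite of gear 1)
  gear 3: meshes with gear 2 -> depth 3 -> positive (opposite of gear 2)
Queried indices 0, 2, 3 -> negative, negative, positive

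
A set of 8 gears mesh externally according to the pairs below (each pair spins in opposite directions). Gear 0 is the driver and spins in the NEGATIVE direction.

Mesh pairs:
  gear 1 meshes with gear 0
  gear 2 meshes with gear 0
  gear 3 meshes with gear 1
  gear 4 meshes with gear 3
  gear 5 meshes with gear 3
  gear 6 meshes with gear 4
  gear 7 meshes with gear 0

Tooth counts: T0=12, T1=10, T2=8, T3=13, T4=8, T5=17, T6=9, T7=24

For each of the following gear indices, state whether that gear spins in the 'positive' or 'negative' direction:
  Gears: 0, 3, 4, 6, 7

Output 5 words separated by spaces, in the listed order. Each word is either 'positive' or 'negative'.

Gear 0 (driver): negative (depth 0)
  gear 1: meshes with gear 0 -> depth 1 -> positive (opposite of gear 0)
  gear 2: meshes with gear 0 -> depth 1 -> positive (opposite of gear 0)
  gear 3: meshes with gear 1 -> depth 2 -> negative (opposite of gear 1)
  gear 4: meshes with gear 3 -> depth 3 -> positive (opposite of gear 3)
  gear 5: meshes with gear 3 -> depth 3 -> positive (opposite of gear 3)
  gear 6: meshes with gear 4 -> depth 4 -> negative (opposite of gear 4)
  gear 7: meshes with gear 0 -> depth 1 -> positive (opposite of gear 0)
Queried indices 0, 3, 4, 6, 7 -> negative, negative, positive, negative, positive

Answer: negative negative positive negative positive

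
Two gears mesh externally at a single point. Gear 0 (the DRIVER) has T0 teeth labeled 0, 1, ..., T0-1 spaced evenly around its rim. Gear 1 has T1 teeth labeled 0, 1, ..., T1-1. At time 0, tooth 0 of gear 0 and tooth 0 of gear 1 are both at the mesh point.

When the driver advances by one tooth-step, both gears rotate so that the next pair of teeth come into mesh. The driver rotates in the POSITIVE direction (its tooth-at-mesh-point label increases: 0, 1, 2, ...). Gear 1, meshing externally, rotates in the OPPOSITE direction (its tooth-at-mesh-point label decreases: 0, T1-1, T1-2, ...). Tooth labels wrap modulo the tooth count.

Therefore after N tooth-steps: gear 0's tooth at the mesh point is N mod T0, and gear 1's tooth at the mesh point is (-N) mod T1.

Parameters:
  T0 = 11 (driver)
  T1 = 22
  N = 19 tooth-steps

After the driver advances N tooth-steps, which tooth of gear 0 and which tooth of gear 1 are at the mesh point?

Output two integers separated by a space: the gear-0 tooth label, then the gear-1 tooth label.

Gear 0 (driver, T0=11): tooth at mesh = N mod T0
  19 = 1 * 11 + 8, so 19 mod 11 = 8
  gear 0 tooth = 8
Gear 1 (driven, T1=22): tooth at mesh = (-N) mod T1
  19 = 0 * 22 + 19, so 19 mod 22 = 19
  (-19) mod 22 = (-19) mod 22 = 22 - 19 = 3
Mesh after 19 steps: gear-0 tooth 8 meets gear-1 tooth 3

Answer: 8 3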